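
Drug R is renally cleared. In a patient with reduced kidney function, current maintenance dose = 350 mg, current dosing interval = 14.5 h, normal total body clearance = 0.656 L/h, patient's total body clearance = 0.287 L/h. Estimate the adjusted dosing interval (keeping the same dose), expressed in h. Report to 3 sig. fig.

To keep the same average steady-state level, dosing rate must scale with clearance.
CL ratio = 0.287 / 0.656 = 0.4375
New interval (same dose) = 14.5 / 0.4375 = 33.14 h

33.1 h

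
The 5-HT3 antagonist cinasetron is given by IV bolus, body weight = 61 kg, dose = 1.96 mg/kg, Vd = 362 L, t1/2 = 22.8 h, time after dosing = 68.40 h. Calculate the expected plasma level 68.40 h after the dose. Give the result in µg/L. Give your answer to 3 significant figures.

41.3 µg/L

Total dose = 1.96 × 61 = 119.6 mg
C₀ = Dose / Vd = 119.6 / 362 = 0.3304 mg/L
k = ln2 / t½ = 0.693147 / 22.8 = 0.03040 h⁻¹
t / t½ = 68.40 / 22.8 = 3 half-lives
C = C₀ × (1/2)^3 = 0.3304 × 0.1250 = 0.04130 mg/L
Convert: 0.04130 mg/L × 1000 = 41.30 µg/L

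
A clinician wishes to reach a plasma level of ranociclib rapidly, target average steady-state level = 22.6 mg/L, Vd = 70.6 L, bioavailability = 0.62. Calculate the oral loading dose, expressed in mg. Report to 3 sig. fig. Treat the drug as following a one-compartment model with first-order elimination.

2570 mg

LD = Css × Vd / F = 22.6 × 70.6 / 0.62 = 2573 mg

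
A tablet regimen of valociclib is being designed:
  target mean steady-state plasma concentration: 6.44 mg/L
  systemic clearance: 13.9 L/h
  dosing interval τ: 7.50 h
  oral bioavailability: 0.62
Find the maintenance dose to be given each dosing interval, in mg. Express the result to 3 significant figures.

At steady state, F × (Dose/τ) = Css × CL.
Dose = Css × CL × τ / F = 6.44 × 13.90 × 7.50 / 0.62 = 1083 mg

1080 mg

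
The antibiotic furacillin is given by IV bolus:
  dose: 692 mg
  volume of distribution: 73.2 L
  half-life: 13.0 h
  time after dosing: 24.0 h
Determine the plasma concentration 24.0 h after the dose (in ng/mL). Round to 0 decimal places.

C₀ = Dose / Vd = 692.0 / 73.2 = 9.454 mg/L
k = ln2 / t½ = 0.693147 / 13.0 = 0.05332 h⁻¹
C = C₀ · e^(−k·t) = 9.454 × e^(−0.05332 × 24.0)
  = 9.454 × 0.2781 = 2.629 mg/L
Convert: 2.629 mg/L × 1000 = 2629 ng/mL

2629 ng/mL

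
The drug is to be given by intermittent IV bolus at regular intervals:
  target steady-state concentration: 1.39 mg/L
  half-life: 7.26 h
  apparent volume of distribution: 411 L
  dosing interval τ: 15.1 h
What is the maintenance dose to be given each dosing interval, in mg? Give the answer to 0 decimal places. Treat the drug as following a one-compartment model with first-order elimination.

824 mg

k = ln2 / t½ = 0.693147 / 7.26 = 0.09547 h⁻¹
CL = k × Vd = 0.09547 × 411 = 39.24 L/h
At steady state, Dose/τ = Css × CL.
Dose = Css × CL × τ = 1.39 × 39.24 × 15.1 = 823.6 mg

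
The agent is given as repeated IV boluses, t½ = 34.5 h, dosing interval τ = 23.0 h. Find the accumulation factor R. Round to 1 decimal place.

2.7

k = ln2 / t½ = 0.693147 / 34.5 = 0.02009 h⁻¹
e^(−kτ) = e^(−0.02009 × 23.0) = 0.6300
Accumulation ratio R = 1 / (1 − e^(−kτ)) = 1 / (1 − 0.6300) = 2.703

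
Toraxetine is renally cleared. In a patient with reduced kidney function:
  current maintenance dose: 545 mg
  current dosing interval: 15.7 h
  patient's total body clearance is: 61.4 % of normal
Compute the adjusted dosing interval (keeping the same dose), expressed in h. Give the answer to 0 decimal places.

To keep the same average steady-state level, dosing rate must scale with clearance.
CL ratio = 61.4 / 100 = 0.6140
New interval (same dose) = 15.7 / 0.6140 = 25.57 h

26 h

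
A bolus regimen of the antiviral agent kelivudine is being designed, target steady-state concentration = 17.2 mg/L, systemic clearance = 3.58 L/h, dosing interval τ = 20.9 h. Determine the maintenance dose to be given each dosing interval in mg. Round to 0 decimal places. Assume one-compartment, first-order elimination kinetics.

At steady state, Dose/τ = Css × CL.
Dose = Css × CL × τ = 17.2 × 3.580 × 20.9 = 1287 mg

1287 mg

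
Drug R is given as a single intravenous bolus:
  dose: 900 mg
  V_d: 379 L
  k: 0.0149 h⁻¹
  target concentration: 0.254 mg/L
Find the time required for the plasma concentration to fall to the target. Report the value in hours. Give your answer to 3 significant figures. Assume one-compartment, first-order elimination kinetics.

C₀ = Dose / Vd = 900.0 / 379 = 2.375 mg/L
t = ln(C₀ / C) / k = ln(2.375 / 0.254) / 0.01490
  = ln(9.350) / 0.01490 = 2.235 / 0.01490 = 150.0 h

150 h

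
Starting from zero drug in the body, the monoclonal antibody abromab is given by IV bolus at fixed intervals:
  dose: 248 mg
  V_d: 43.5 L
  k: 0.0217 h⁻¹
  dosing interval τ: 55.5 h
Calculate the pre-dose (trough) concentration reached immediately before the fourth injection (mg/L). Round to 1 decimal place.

2.4 mg/L

C₀ per dose = Dose / Vd = 248 / 43.5 = 5.701 mg/L
Fraction remaining after one interval: r = e^(−kτ) = e^(−0.02170 × 55.5) = 0.2999
Before dose 4, 3 doses have been given (aged 1τ, 2τ, 3τ).
C_trough = C₀ × (r + r² + … + r^3) = C₀ × r(1−r^3)/(1−r)
        = 5.701 × 0.2999 × (1 − 0.02697) / (1 − 0.2999) = 2.376 mg/L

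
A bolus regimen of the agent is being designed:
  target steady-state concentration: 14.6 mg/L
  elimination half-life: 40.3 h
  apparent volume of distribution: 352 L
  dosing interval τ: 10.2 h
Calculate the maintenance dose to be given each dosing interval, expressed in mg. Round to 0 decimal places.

k = ln2 / t½ = 0.693147 / 40.3 = 0.01720 h⁻¹
CL = k × Vd = 0.01720 × 352 = 6.054 L/h
At steady state, Dose/τ = Css × CL.
Dose = Css × CL × τ = 14.6 × 6.054 × 10.2 = 901.6 mg

902 mg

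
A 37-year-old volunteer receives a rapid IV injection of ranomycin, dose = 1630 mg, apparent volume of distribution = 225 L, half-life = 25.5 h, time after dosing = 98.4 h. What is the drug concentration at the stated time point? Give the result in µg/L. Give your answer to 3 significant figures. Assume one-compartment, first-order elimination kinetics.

499 µg/L

C₀ = Dose / Vd = 1630 / 225 = 7.244 mg/L
k = ln2 / t½ = 0.693147 / 25.5 = 0.02718 h⁻¹
C = C₀ · e^(−k·t) = 7.244 × e^(−0.02718 × 98.4)
  = 7.244 × 0.06894 = 0.4994 mg/L
Convert: 0.4994 mg/L × 1000 = 499.4 µg/L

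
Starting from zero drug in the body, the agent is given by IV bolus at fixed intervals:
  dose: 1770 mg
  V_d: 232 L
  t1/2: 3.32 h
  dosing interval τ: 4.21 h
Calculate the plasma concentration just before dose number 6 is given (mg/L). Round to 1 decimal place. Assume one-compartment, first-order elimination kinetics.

5.4 mg/L

C₀ per dose = Dose / Vd = 1770 / 232 = 7.629 mg/L
k = ln2 / t½ = 0.693147 / 3.32 = 0.2088 h⁻¹
Fraction remaining after one interval: r = e^(−kτ) = e^(−0.2088 × 4.21) = 0.4152
Before dose 6, 5 doses have been given (aged 1τ, 2τ, 3τ, 4τ, 5τ).
C_trough = C₀ × (r + r² + … + r^5) = C₀ × r(1−r^5)/(1−r)
        = 7.629 × 0.4152 × (1 − 0.01234) / (1 − 0.4152) = 5.350 mg/L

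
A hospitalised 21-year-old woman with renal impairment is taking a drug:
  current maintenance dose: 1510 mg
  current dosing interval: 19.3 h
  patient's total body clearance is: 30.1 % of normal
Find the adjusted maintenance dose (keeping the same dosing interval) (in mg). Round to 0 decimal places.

To keep the same average steady-state level, dosing rate must scale with clearance.
CL ratio = 30.1 / 100 = 0.3010
New dose (same interval) = 1510 × 0.3010 = 454.5 mg

455 mg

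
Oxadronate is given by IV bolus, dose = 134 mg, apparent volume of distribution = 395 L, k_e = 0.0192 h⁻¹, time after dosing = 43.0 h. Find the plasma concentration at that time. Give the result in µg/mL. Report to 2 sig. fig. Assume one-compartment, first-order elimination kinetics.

C₀ = Dose / Vd = 134.0 / 395 = 0.3392 mg/L
C = C₀ · e^(−k·t) = 0.3392 × e^(−0.01920 × 43.0)
  = 0.3392 × 0.4380 = 0.1486 mg/L
(0.1486 mg/L = 0.1486 µg/mL)

0.15 µg/mL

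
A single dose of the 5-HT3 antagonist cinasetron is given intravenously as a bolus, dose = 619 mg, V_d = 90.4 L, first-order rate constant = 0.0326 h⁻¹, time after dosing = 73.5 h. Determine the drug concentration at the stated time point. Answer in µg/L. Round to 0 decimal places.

C₀ = Dose / Vd = 619.0 / 90.4 = 6.847 mg/L
C = C₀ · e^(−k·t) = 6.847 × e^(−0.03260 × 73.5)
  = 6.847 × 0.09107 = 0.6236 mg/L
Convert: 0.6236 mg/L × 1000 = 623.6 µg/L

624 µg/L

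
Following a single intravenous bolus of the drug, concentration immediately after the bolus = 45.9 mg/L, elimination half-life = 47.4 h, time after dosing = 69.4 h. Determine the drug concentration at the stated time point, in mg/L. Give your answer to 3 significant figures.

k = ln2 / t½ = 0.693147 / 47.4 = 0.01462 h⁻¹
C = C₀ · e^(−k·t) = 45.90 × e^(−0.01462 × 69.4)
  = 45.90 × 0.3625 = 16.64 mg/L

16.6 mg/L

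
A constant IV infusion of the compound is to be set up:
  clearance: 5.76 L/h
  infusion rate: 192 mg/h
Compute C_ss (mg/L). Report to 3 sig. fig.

At steady state Css = R₀ / CL = 192 / 5.760 = 33.33 mg/L

33.3 mg/L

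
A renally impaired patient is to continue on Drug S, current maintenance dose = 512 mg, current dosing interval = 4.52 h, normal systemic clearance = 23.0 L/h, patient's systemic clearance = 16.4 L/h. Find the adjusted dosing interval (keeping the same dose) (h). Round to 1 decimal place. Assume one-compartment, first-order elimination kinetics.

To keep the same average steady-state level, dosing rate must scale with clearance.
CL ratio = 16.4 / 23.0 = 0.7130
New interval (same dose) = 4.52 / 0.7130 = 6.339 h

6.3 h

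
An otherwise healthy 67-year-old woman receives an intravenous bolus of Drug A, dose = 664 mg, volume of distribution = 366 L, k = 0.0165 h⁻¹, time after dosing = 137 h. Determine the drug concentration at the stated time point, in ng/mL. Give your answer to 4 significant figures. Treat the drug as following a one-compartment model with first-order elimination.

189.2 ng/mL

C₀ = Dose / Vd = 664.0 / 366 = 1.814 mg/L
C = C₀ · e^(−k·t) = 1.814 × e^(−0.01650 × 137)
  = 1.814 × 0.1043 = 0.1892 mg/L
Convert: 0.1892 mg/L × 1000 = 189.2 ng/mL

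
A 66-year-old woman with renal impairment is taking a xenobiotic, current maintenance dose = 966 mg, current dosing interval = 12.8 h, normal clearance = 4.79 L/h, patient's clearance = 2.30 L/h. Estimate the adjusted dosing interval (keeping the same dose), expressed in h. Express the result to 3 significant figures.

To keep the same average steady-state level, dosing rate must scale with clearance.
CL ratio = 2.30 / 4.79 = 0.4802
New interval (same dose) = 12.8 / 0.4802 = 26.66 h

26.7 h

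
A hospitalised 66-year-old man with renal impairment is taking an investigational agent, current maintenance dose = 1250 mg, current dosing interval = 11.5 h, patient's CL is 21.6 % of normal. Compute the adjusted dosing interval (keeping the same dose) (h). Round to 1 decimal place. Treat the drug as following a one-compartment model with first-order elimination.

To keep the same average steady-state level, dosing rate must scale with clearance.
CL ratio = 21.6 / 100 = 0.2160
New interval (same dose) = 11.5 / 0.2160 = 53.24 h

53.2 h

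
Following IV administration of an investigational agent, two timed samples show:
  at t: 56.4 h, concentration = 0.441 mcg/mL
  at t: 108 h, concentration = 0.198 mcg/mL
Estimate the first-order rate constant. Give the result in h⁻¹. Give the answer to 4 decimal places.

k = ln(C₁/C₂) / (t₂ − t₁) = ln(0.441/0.198) / (108 − 56.4)
  = 0.8008 / 51.60 = 0.01552 h⁻¹

0.0155 h⁻¹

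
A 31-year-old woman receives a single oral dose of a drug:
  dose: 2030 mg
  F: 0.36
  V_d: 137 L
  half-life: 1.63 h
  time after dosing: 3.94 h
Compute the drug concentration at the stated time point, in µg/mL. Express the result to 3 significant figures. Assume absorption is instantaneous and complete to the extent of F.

0.999 µg/mL

Amount reaching circulation = F × Dose = 0.36 × 2030 = 730.8 mg
C₀ = F·Dose / Vd = 730.8 / 137 = 5.334 mg/L
k = ln2 / t½ = 0.693147 / 1.63 = 0.4252 h⁻¹
C = C₀ · e^(−k·t) = 5.334 × e^(−0.4252 × 3.94)
  = 5.334 × 0.1873 = 0.9991 mg/L
(0.9991 mg/L = 0.9991 µg/mL)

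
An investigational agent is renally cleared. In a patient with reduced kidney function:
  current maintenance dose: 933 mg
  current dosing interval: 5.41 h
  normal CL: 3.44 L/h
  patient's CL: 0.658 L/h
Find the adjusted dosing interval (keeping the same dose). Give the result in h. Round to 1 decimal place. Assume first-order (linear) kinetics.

To keep the same average steady-state level, dosing rate must scale with clearance.
CL ratio = 0.658 / 3.44 = 0.1913
New interval (same dose) = 5.41 / 0.1913 = 28.28 h

28.3 h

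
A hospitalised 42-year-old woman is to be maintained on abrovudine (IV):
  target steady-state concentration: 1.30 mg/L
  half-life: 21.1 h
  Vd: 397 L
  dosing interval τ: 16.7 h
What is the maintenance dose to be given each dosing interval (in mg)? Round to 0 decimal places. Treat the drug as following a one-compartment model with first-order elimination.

283 mg

k = ln2 / t½ = 0.693147 / 21.1 = 0.03285 h⁻¹
CL = k × Vd = 0.03285 × 397 = 13.04 L/h
At steady state, Dose/τ = Css × CL.
Dose = Css × CL × τ = 1.30 × 13.04 × 16.7 = 283.1 mg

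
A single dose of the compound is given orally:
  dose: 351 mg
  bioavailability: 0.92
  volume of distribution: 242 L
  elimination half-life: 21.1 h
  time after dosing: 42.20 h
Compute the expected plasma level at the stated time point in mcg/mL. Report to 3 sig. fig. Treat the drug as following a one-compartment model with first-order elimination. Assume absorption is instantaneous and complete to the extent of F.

Amount reaching circulation = F × Dose = 0.92 × 351.0 = 322.9 mg
C₀ = F·Dose / Vd = 322.9 / 242 = 1.334 mg/L
k = ln2 / t½ = 0.693147 / 21.1 = 0.03285 h⁻¹
t / t½ = 42.20 / 21.1 = 2 half-lives
C = C₀ × (1/2)^2 = 1.334 × 0.2500 = 0.3335 mg/L
(0.3335 mg/L = 0.3335 mcg/mL)

0.334 mcg/mL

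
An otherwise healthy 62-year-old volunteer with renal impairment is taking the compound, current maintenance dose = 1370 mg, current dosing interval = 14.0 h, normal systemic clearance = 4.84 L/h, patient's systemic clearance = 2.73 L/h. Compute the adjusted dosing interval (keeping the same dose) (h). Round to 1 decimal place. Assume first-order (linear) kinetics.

24.8 h

To keep the same average steady-state level, dosing rate must scale with clearance.
CL ratio = 2.73 / 4.84 = 0.5640
New interval (same dose) = 14.0 / 0.5640 = 24.82 h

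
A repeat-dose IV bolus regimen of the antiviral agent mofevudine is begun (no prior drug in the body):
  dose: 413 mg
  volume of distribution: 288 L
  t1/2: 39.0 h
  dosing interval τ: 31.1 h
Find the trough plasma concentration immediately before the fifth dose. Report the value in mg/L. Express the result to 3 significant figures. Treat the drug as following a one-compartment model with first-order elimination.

1.73 mg/L

C₀ per dose = Dose / Vd = 413 / 288 = 1.434 mg/L
k = ln2 / t½ = 0.693147 / 39.0 = 0.01777 h⁻¹
Fraction remaining after one interval: r = e^(−kτ) = e^(−0.01777 × 31.1) = 0.5754
Before dose 5, 4 doses have been given (aged 1τ, 2τ, 3τ, 4τ).
C_trough = C₀ × (r + r² + … + r^4) = C₀ × r(1−r^4)/(1−r)
        = 1.434 × 0.5754 × (1 − 0.1096) / (1 − 0.5754) = 1.730 mg/L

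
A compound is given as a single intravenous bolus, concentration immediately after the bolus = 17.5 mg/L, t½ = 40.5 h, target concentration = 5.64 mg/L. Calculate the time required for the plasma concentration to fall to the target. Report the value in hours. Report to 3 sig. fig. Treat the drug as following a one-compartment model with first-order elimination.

66.2 h

k = ln2 / t½ = 0.693147 / 40.5 = 0.01711 h⁻¹
t = ln(C₀ / C) / k = ln(17.50 / 5.64) / 0.01711
  = ln(3.103) / 0.01711 = 1.132 / 0.01711 = 66.16 h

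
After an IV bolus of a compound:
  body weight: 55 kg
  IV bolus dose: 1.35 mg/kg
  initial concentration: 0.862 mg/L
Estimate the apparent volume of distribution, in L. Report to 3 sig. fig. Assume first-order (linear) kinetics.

86.1 L

Dose = 1.35 × 55 = 74.25 mg
Vd = Dose / C₀ = 74.25 / 0.862 = 86.14 L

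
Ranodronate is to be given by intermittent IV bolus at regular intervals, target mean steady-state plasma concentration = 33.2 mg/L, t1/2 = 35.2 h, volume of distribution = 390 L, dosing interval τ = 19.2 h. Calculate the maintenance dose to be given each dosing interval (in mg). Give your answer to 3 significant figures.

k = ln2 / t½ = 0.693147 / 35.2 = 0.01969 h⁻¹
CL = k × Vd = 0.01969 × 390 = 7.679 L/h
At steady state, Dose/τ = Css × CL.
Dose = Css × CL × τ = 33.2 × 7.679 × 19.2 = 4895 mg

4900 mg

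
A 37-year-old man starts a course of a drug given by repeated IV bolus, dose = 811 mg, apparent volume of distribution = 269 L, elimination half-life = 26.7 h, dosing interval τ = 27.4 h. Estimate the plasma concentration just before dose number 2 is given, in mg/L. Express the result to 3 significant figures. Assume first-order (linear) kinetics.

C₀ per dose = Dose / Vd = 811 / 269 = 3.015 mg/L
k = ln2 / t½ = 0.693147 / 26.7 = 0.02596 h⁻¹
Fraction remaining after one interval: r = e^(−kτ) = e^(−0.02596 × 27.4) = 0.4910
Before dose 2, 1 dose has been given (aged 1τ).
C_trough = C₀ × r = 3.015 × 0.4910 = 1.480 mg/L

1.48 mg/L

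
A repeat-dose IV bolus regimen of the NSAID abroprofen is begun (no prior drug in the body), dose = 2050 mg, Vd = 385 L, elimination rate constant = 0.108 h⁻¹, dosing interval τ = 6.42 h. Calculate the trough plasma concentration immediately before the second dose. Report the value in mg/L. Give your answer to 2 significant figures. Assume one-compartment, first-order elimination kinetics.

C₀ per dose = Dose / Vd = 2050 / 385 = 5.325 mg/L
Fraction remaining after one interval: r = e^(−kτ) = e^(−0.1080 × 6.42) = 0.4999
Before dose 2, 1 dose has been given (aged 1τ).
C_trough = C₀ × r = 5.325 × 0.4999 = 2.662 mg/L

2.7 mg/L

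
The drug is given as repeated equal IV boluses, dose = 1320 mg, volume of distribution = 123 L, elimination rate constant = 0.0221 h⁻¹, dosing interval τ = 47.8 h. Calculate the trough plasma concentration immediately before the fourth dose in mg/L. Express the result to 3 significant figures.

C₀ per dose = Dose / Vd = 1320 / 123 = 10.73 mg/L
Fraction remaining after one interval: r = e^(−kτ) = e^(−0.02210 × 47.8) = 0.3477
Before dose 4, 3 doses have been given (aged 1τ, 2τ, 3τ).
C_trough = C₀ × (r + r² + … + r^3) = C₀ × r(1−r^3)/(1−r)
        = 10.73 × 0.3477 × (1 − 0.04204) / (1 − 0.3477) = 5.479 mg/L

5.48 mg/L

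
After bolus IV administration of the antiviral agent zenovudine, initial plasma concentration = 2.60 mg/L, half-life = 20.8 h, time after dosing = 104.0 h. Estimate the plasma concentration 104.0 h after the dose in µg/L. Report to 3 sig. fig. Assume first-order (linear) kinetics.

81.3 µg/L

k = ln2 / t½ = 0.693147 / 20.8 = 0.03332 h⁻¹
t / t½ = 104.0 / 20.8 = 5 half-lives
C = C₀ × (1/2)^5 = 2.600 × 0.03125 = 0.08125 mg/L
Convert: 0.08125 mg/L × 1000 = 81.25 µg/L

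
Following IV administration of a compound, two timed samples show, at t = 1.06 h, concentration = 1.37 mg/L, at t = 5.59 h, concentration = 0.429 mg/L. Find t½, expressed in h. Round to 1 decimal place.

k = ln(C₁/C₂) / (t₂ − t₁) = ln(1.37/0.429) / (5.59 − 1.06)
  = 1.161 / 4.530 = 0.2563 h⁻¹
t½ = ln2 / k = 0.693147 / 0.2563 = 2.704 h

2.7 h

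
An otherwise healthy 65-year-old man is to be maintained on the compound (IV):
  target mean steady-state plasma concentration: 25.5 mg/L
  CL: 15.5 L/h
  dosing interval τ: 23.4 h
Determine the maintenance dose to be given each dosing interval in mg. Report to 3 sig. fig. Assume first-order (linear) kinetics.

9250 mg

At steady state, Dose/τ = Css × CL.
Dose = Css × CL × τ = 25.5 × 15.50 × 23.4 = 9249 mg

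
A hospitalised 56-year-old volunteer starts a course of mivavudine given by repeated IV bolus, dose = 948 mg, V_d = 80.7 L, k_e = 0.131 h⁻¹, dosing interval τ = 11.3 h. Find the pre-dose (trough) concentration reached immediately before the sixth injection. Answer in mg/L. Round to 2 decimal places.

C₀ per dose = Dose / Vd = 948 / 80.7 = 11.75 mg/L
Fraction remaining after one interval: r = e^(−kτ) = e^(−0.1310 × 11.3) = 0.2276
Before dose 6, 5 doses have been given (aged 1τ, 2τ, 3τ, 4τ, 5τ).
C_trough = C₀ × (r + r² + … + r^5) = C₀ × r(1−r^5)/(1−r)
        = 11.75 × 0.2276 × (1 − 0.0006107) / (1 − 0.2276) = 3.460 mg/L

3.46 mg/L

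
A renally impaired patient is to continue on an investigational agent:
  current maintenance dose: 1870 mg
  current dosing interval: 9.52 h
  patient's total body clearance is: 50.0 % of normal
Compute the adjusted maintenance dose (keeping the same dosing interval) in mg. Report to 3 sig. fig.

To keep the same average steady-state level, dosing rate must scale with clearance.
CL ratio = 50.0 / 100 = 0.5000
New dose (same interval) = 1870 × 0.5000 = 935.0 mg

935 mg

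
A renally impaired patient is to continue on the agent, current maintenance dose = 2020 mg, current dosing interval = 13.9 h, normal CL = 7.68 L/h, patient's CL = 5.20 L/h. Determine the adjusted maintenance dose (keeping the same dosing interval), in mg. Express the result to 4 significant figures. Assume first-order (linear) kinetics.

To keep the same average steady-state level, dosing rate must scale with clearance.
CL ratio = 5.20 / 7.68 = 0.6771
New dose (same interval) = 2020 × 0.6771 = 1368 mg

1368 mg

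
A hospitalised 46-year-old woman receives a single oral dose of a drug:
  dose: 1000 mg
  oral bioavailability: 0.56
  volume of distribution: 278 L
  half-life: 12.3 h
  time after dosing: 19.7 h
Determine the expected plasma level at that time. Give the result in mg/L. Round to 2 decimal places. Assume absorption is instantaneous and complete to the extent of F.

0.66 mg/L

Amount reaching circulation = F × Dose = 0.56 × 1000 = 560.0 mg
C₀ = F·Dose / Vd = 560.0 / 278 = 2.014 mg/L
k = ln2 / t½ = 0.693147 / 12.3 = 0.05635 h⁻¹
C = C₀ · e^(−k·t) = 2.014 × e^(−0.05635 × 19.7)
  = 2.014 × 0.3295 = 0.6636 mg/L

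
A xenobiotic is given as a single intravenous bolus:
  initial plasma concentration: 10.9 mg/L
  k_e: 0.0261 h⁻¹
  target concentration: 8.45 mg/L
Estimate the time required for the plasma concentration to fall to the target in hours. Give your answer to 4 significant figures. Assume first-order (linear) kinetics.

9.755 h

t = ln(C₀ / C) / k = ln(10.90 / 8.45) / 0.02610
  = ln(1.290) / 0.02610 = 0.2546 / 0.02610 = 9.755 h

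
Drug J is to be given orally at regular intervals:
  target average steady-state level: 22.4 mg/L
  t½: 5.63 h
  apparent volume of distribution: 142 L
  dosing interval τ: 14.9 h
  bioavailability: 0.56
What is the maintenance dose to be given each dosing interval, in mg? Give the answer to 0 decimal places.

10420 mg

k = ln2 / t½ = 0.693147 / 5.63 = 0.1231 h⁻¹
CL = k × Vd = 0.1231 × 142 = 17.48 L/h
At steady state, F × (Dose/τ) = Css × CL.
Dose = Css × CL × τ / F = 22.4 × 17.48 × 14.9 / 0.56 = 10420 mg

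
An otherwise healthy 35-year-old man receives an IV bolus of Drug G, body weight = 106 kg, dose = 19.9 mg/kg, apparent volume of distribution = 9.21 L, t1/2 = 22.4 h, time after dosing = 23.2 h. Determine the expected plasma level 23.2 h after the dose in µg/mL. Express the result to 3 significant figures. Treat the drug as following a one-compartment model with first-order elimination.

112 µg/mL

Total dose = 19.9 × 106 = 2109 mg
C₀ = Dose / Vd = 2109 / 9.21 = 229.0 mg/L
k = ln2 / t½ = 0.693147 / 22.4 = 0.03094 h⁻¹
C = C₀ · e^(−k·t) = 229.0 × e^(−0.03094 × 23.2)
  = 229.0 × 0.4878 = 111.7 mg/L
(111.7 mg/L = 111.7 µg/mL)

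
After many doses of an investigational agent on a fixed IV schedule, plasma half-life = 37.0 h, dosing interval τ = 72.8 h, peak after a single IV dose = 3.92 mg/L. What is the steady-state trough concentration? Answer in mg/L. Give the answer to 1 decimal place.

k = ln2 / t½ = 0.693147 / 37.0 = 0.01873 h⁻¹
e^(−kτ) = e^(−0.01873 × 72.8) = 0.2558
Accumulation ratio R = 1 / (1 − e^(−kτ)) = 1 / (1 − 0.2558) = 1.344
Steady-state trough = C₀ × R × e^(−kτ) = 3.92 × 1.344 × 0.2558 = 1.348 mg/L

1.3 mg/L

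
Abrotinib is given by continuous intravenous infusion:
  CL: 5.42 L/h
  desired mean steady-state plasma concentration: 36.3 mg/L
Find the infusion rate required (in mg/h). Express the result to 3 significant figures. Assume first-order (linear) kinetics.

197 mg/h

At steady state, infusion rate R₀ = Css × CL = 36.3 × 5.420 = 196.7 mg/h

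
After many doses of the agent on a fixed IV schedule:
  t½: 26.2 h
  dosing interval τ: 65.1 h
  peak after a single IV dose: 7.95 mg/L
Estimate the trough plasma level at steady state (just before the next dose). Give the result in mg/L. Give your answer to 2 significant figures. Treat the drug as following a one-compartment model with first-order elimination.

k = ln2 / t½ = 0.693147 / 26.2 = 0.02646 h⁻¹
e^(−kτ) = e^(−0.02646 × 65.1) = 0.1786
Accumulation ratio R = 1 / (1 − e^(−kτ)) = 1 / (1 − 0.1786) = 1.217
Steady-state trough = C₀ × R × e^(−kτ) = 7.95 × 1.217 × 0.1786 = 1.728 mg/L

1.7 mg/L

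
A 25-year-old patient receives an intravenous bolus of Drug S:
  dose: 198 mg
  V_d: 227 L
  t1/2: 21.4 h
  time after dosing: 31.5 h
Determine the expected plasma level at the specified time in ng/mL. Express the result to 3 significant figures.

314 ng/mL

C₀ = Dose / Vd = 198.0 / 227 = 0.8722 mg/L
k = ln2 / t½ = 0.693147 / 21.4 = 0.03239 h⁻¹
C = C₀ · e^(−k·t) = 0.8722 × e^(−0.03239 × 31.5)
  = 0.8722 × 0.3605 = 0.3144 mg/L
Convert: 0.3144 mg/L × 1000 = 314.4 ng/mL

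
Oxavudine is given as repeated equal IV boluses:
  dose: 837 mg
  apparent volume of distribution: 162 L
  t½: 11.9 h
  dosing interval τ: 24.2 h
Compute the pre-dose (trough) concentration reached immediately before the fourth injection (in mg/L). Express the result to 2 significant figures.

C₀ per dose = Dose / Vd = 837 / 162 = 5.167 mg/L
k = ln2 / t½ = 0.693147 / 11.9 = 0.05825 h⁻¹
Fraction remaining after one interval: r = e^(−kτ) = e^(−0.05825 × 24.2) = 0.2442
Before dose 4, 3 doses have been given (aged 1τ, 2τ, 3τ).
C_trough = C₀ × (r + r² + … + r^3) = C₀ × r(1−r^3)/(1−r)
        = 5.167 × 0.2442 × (1 − 0.01456) / (1 − 0.2442) = 1.645 mg/L

1.6 mg/L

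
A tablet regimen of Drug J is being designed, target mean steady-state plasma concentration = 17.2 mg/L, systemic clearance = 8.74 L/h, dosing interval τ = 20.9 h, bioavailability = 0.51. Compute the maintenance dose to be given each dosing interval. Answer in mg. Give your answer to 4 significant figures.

At steady state, F × (Dose/τ) = Css × CL.
Dose = Css × CL × τ / F = 17.2 × 8.740 × 20.9 / 0.51 = 6161 mg

6161 mg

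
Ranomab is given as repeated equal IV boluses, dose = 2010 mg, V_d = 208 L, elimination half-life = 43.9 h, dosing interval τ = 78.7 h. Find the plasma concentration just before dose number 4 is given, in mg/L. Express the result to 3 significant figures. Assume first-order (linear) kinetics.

C₀ per dose = Dose / Vd = 2010 / 208 = 9.663 mg/L
k = ln2 / t½ = 0.693147 / 43.9 = 0.01579 h⁻¹
Fraction remaining after one interval: r = e^(−kτ) = e^(−0.01579 × 78.7) = 0.2886
Before dose 4, 3 doses have been given (aged 1τ, 2τ, 3τ).
C_trough = C₀ × (r + r² + … + r^3) = C₀ × r(1−r^3)/(1−r)
        = 9.663 × 0.2886 × (1 − 0.02404) / (1 − 0.2886) = 3.826 mg/L

3.83 mg/L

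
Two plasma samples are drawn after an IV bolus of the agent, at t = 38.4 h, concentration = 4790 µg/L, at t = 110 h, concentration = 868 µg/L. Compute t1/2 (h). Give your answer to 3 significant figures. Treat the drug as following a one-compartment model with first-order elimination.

k = ln(C₁/C₂) / (t₂ − t₁) = ln(4790/868) / (110 − 38.4)
  = 1.708 / 71.60 = 0.02385 h⁻¹
t½ = ln2 / k = 0.693147 / 0.02385 = 29.06 h

29.1 h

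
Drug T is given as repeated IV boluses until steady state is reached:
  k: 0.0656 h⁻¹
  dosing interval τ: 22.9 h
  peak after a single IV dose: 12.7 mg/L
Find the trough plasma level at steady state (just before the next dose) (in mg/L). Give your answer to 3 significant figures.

e^(−kτ) = e^(−0.06560 × 22.9) = 0.2226
Accumulation ratio R = 1 / (1 − e^(−kτ)) = 1 / (1 − 0.2226) = 1.286
Steady-state trough = C₀ × R × e^(−kτ) = 12.7 × 1.286 × 0.2226 = 3.636 mg/L

3.64 mg/L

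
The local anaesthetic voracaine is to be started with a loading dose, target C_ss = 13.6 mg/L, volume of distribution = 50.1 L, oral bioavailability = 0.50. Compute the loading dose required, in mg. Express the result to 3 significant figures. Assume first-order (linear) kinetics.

1360 mg

LD = Css × Vd / F = 13.6 × 50.1 / 0.50 = 1363 mg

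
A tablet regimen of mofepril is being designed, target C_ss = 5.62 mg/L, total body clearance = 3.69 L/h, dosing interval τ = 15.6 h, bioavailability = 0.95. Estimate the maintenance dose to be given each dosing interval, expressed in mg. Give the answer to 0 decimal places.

At steady state, F × (Dose/τ) = Css × CL.
Dose = Css × CL × τ / F = 5.62 × 3.690 × 15.6 / 0.95 = 340.5 mg

341 mg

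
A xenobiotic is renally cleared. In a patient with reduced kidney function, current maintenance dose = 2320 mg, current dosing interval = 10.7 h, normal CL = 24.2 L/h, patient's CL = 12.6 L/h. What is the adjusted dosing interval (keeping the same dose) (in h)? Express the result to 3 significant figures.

To keep the same average steady-state level, dosing rate must scale with clearance.
CL ratio = 12.6 / 24.2 = 0.5207
New interval (same dose) = 10.7 / 0.5207 = 20.55 h

20.6 h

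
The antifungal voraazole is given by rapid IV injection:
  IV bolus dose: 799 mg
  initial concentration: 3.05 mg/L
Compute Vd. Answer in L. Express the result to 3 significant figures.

Vd = Dose / C₀ = 799.0 / 3.05 = 262.0 L

262 L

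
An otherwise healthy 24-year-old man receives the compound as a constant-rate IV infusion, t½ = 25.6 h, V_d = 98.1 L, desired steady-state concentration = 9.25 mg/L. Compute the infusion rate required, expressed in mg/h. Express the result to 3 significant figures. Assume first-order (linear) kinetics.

k = ln2 / t½ = 0.693147 / 25.6 = 0.02708 h⁻¹
CL = k × Vd = 0.02708 × 98.1 = 2.657 L/h
At steady state, infusion rate R₀ = Css × CL = 9.25 × 2.657 = 24.58 mg/h

24.6 mg/h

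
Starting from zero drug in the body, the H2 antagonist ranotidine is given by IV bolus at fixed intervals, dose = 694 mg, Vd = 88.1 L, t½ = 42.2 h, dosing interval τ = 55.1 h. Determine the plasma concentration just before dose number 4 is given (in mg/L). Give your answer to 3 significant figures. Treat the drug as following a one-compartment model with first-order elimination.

C₀ per dose = Dose / Vd = 694 / 88.1 = 7.877 mg/L
k = ln2 / t½ = 0.693147 / 42.2 = 0.01643 h⁻¹
Fraction remaining after one interval: r = e^(−kτ) = e^(−0.01643 × 55.1) = 0.4044
Before dose 4, 3 doses have been given (aged 1τ, 2τ, 3τ).
C_trough = C₀ × (r + r² + … + r^3) = C₀ × r(1−r^3)/(1−r)
        = 7.877 × 0.4044 × (1 − 0.06614) / (1 − 0.4044) = 4.995 mg/L

5.00 mg/L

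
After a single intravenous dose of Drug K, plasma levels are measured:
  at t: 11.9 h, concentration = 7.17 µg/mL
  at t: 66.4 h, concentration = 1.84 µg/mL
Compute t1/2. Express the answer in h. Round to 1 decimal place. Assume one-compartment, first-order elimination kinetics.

27.8 h

k = ln(C₁/C₂) / (t₂ − t₁) = ln(7.17/1.84) / (66.4 − 11.9)
  = 1.360 / 54.50 = 0.02495 h⁻¹
t½ = ln2 / k = 0.693147 / 0.02495 = 27.78 h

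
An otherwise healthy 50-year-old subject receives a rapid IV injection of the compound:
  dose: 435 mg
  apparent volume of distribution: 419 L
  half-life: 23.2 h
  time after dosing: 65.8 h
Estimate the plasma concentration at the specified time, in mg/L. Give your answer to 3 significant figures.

C₀ = Dose / Vd = 435.0 / 419 = 1.038 mg/L
k = ln2 / t½ = 0.693147 / 23.2 = 0.02988 h⁻¹
C = C₀ · e^(−k·t) = 1.038 × e^(−0.02988 × 65.8)
  = 1.038 × 0.1400 = 0.1453 mg/L

0.145 mg/L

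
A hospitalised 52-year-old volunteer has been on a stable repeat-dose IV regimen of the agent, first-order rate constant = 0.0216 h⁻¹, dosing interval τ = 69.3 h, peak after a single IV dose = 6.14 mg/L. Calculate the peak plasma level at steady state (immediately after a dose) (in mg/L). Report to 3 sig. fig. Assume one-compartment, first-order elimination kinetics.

7.91 mg/L

e^(−kτ) = e^(−0.02160 × 69.3) = 0.2238
Accumulation ratio R = 1 / (1 − e^(−kτ)) = 1 / (1 − 0.2238) = 1.288
Steady-state peak = C₀ × R = 6.14 × 1.288 = 7.908 mg/L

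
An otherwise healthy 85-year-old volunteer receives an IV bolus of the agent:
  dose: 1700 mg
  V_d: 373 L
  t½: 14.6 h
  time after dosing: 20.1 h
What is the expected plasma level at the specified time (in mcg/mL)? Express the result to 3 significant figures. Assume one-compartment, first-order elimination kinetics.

1.76 mcg/mL

C₀ = Dose / Vd = 1700 / 373 = 4.558 mg/L
k = ln2 / t½ = 0.693147 / 14.6 = 0.04748 h⁻¹
C = C₀ · e^(−k·t) = 4.558 × e^(−0.04748 × 20.1)
  = 4.558 × 0.3851 = 1.755 mg/L
(1.755 mg/L = 1.755 mcg/mL)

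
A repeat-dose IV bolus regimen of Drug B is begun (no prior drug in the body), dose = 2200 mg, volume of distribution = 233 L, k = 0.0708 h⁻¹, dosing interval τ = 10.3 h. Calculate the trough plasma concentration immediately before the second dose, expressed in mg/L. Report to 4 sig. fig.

C₀ per dose = Dose / Vd = 2200 / 233 = 9.442 mg/L
Fraction remaining after one interval: r = e^(−kτ) = e^(−0.07080 × 10.3) = 0.4823
Before dose 2, 1 dose has been given (aged 1τ).
C_trough = C₀ × r = 9.442 × 0.4823 = 4.554 mg/L

4.554 mg/L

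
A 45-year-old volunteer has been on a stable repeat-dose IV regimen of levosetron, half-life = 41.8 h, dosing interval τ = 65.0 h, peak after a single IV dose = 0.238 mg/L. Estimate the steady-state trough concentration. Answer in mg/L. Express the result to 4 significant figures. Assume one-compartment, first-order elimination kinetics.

0.1228 mg/L

k = ln2 / t½ = 0.693147 / 41.8 = 0.01658 h⁻¹
e^(−kτ) = e^(−0.01658 × 65.0) = 0.3404
Accumulation ratio R = 1 / (1 − e^(−kτ)) = 1 / (1 − 0.3404) = 1.516
Steady-state trough = C₀ × R × e^(−kτ) = 0.238 × 1.516 × 0.3404 = 0.1228 mg/L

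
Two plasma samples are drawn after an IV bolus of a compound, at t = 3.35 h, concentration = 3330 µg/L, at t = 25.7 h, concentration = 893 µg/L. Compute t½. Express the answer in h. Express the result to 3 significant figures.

k = ln(C₁/C₂) / (t₂ − t₁) = ln(3330/893) / (25.7 − 3.35)
  = 1.316 / 22.35 = 0.05888 h⁻¹
t½ = ln2 / k = 0.693147 / 0.05888 = 11.77 h

11.8 h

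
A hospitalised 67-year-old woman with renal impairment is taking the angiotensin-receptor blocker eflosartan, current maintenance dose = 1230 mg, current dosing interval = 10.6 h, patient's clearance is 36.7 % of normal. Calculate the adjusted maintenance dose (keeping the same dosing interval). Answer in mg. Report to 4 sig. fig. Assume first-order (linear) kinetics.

To keep the same average steady-state level, dosing rate must scale with clearance.
CL ratio = 36.7 / 100 = 0.3670
New dose (same interval) = 1230 × 0.3670 = 451.4 mg

451.4 mg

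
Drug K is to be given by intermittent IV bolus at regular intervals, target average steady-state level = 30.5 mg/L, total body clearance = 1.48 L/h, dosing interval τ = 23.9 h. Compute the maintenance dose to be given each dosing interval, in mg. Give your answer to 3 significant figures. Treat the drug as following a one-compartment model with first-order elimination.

At steady state, Dose/τ = Css × CL.
Dose = Css × CL × τ = 30.5 × 1.480 × 23.9 = 1079 mg

1080 mg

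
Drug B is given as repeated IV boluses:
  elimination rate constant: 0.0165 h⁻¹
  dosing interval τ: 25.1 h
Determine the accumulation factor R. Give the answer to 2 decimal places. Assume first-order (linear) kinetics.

2.95

e^(−kτ) = e^(−0.01650 × 25.1) = 0.6609
Accumulation ratio R = 1 / (1 − e^(−kτ)) = 1 / (1 − 0.6609) = 2.949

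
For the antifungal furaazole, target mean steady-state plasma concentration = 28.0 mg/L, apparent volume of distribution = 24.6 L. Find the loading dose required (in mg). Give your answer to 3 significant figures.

LD = Css × Vd = 28.0 × 24.6 = 688.8 mg

689 mg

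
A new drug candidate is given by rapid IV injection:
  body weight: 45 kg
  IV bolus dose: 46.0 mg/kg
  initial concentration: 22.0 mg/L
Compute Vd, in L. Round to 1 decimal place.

94.1 L

Dose = 46.0 × 45 = 2070 mg
Vd = Dose / C₀ = 2070 / 22.0 = 94.09 L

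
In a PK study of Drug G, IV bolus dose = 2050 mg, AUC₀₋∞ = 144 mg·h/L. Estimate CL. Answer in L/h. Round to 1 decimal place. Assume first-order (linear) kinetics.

CL = Dose / AUC = 2050 / 144 = 14.24 L/h

14.2 L/h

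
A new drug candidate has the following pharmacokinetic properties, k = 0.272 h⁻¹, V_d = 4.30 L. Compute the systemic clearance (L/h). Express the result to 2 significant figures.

CL = k × Vd = 0.272 × 4.30 = 1.170 L/h

1.2 L/h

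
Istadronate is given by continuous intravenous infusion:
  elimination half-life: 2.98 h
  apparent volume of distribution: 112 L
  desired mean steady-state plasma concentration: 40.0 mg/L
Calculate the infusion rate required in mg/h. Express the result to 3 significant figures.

1040 mg/h

k = ln2 / t½ = 0.693147 / 2.98 = 0.2326 h⁻¹
CL = k × Vd = 0.2326 × 112 = 26.05 L/h
At steady state, infusion rate R₀ = Css × CL = 40.0 × 26.05 = 1042 mg/h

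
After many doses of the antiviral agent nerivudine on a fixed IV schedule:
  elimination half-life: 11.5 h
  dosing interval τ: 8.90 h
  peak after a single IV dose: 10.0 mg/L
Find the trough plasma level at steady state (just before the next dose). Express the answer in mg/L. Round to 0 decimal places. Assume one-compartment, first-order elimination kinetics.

k = ln2 / t½ = 0.693147 / 11.5 = 0.06027 h⁻¹
e^(−kτ) = e^(−0.06027 × 8.90) = 0.5848
Accumulation ratio R = 1 / (1 − e^(−kτ)) = 1 / (1 − 0.5848) = 2.408
Steady-state trough = C₀ × R × e^(−kτ) = 10.0 × 2.408 × 0.5848 = 14.08 mg/L

14 mg/L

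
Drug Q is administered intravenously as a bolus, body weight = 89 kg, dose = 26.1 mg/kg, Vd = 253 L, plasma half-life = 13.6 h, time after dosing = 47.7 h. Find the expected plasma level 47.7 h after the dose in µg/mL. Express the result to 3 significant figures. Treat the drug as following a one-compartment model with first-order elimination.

Total dose = 26.1 × 89 = 2323 mg
C₀ = Dose / Vd = 2323 / 253 = 9.182 mg/L
k = ln2 / t½ = 0.693147 / 13.6 = 0.05097 h⁻¹
C = C₀ · e^(−k·t) = 9.182 × e^(−0.05097 × 47.7)
  = 9.182 × 0.08793 = 0.8074 mg/L
(0.8074 mg/L = 0.8074 µg/mL)

0.807 µg/mL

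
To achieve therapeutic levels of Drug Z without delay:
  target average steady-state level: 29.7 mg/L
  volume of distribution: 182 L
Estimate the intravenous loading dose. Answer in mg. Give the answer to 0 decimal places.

LD = Css × Vd = 29.7 × 182 = 5405 mg

5405 mg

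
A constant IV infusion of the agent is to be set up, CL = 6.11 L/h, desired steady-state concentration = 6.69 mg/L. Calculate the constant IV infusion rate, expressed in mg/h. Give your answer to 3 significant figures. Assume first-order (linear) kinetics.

At steady state, infusion rate R₀ = Css × CL = 6.69 × 6.110 = 40.88 mg/h

40.9 mg/h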